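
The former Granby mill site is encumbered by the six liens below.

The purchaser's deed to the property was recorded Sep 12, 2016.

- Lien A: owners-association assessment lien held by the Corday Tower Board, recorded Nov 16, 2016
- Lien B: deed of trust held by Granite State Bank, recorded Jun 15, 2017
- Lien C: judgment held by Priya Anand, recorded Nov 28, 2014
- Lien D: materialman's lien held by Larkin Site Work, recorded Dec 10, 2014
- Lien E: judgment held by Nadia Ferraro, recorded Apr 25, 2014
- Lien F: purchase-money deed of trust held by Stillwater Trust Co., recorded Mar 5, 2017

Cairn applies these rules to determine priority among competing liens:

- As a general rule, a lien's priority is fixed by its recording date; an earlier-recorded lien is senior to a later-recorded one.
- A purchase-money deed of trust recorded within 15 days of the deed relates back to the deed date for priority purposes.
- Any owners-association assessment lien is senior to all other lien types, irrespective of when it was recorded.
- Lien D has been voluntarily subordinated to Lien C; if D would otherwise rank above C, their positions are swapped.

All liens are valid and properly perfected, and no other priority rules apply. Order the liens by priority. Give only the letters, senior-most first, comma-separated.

First, effective dates: F missed the 15-day window (174 days after the deed), so its recording date stands.
A, as an owners-association assessment lien, has superpriority and ranks first.
The other liens, earliest effective date first: E (Apr 25, 2014), C (Nov 28, 2014), D (Dec 10, 2014), F (Mar 5, 2017), B (Jun 15, 2017).
D already ranks below C; the subordination has no effect.

A, E, C, D, F, B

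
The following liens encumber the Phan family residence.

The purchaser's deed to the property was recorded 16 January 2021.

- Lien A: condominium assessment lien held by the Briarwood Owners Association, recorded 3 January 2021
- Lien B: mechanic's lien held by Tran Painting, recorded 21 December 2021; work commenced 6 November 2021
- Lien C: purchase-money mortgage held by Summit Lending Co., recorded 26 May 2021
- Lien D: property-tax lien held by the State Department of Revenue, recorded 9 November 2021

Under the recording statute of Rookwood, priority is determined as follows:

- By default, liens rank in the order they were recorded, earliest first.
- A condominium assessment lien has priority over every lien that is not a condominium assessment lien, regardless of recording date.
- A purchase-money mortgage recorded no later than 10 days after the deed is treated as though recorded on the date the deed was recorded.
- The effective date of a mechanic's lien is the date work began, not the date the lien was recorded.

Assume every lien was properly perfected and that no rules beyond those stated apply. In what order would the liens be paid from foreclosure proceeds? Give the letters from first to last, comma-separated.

A, C, B, D

Effective dates: B is treated as recorded 6 November 2021, the work-commencement date; C was recorded 130 days after the deed — beyond 10 days — so no relation-back applies.
A is a condominium assessment lien and takes priority over every other lien.
The other liens, earliest effective date first: C (26 May 2021), B (6 November 2021), D (9 November 2021).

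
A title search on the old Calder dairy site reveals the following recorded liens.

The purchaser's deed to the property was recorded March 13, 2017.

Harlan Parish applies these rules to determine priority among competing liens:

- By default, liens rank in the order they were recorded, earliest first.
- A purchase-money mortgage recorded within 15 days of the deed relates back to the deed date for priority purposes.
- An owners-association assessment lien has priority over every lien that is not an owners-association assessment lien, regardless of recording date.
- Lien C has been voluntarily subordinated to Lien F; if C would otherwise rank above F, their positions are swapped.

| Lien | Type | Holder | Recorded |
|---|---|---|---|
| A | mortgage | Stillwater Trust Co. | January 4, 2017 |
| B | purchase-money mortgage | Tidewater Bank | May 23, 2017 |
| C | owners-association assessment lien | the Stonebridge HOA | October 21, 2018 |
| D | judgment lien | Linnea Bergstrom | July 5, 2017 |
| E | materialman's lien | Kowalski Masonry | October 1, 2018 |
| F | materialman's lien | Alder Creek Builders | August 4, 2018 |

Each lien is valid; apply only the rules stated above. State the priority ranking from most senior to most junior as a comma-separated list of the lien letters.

F, A, B, D, C, E

Effective dates: B missed the 15-day window (71 days after the deed), so its recording date stands.
C, as an owners-association assessment lien, has superpriority and ranks first.
The other liens, earliest effective date first: A (January 4, 2017), B (May 23, 2017), D (July 5, 2017), F (August 4, 2018), E (October 1, 2018).
C is senior to F before the subordination, so the two trade places.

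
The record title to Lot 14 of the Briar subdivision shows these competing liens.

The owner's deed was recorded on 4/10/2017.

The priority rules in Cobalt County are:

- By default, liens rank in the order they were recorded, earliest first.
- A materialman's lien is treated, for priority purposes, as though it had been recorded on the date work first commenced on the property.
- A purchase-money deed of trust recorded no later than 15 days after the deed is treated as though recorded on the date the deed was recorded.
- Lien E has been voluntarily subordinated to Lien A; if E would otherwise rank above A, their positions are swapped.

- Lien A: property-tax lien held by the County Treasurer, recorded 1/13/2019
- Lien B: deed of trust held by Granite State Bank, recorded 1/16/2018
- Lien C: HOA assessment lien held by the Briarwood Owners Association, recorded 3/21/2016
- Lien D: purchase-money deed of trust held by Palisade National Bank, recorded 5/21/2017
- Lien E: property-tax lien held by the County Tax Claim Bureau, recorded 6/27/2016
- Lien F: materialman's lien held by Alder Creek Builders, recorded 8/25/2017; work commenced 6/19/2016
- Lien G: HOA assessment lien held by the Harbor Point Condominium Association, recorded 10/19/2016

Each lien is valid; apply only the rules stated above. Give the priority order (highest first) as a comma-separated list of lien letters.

C, F, A, G, D, B, E

Adjusting effective dates: D missed the 15-day window (41 days after the deed), so its recording date stands; F relates back to 6/19/2016 (work commenced).
Ordering by effective date: C (3/21/2016), F (6/19/2016), E (6/27/2016), G (10/19/2016), D (5/21/2017), B (1/16/2018), A (1/13/2019).
E would otherwise be senior to A, so under the subordination agreement E and A exchange positions.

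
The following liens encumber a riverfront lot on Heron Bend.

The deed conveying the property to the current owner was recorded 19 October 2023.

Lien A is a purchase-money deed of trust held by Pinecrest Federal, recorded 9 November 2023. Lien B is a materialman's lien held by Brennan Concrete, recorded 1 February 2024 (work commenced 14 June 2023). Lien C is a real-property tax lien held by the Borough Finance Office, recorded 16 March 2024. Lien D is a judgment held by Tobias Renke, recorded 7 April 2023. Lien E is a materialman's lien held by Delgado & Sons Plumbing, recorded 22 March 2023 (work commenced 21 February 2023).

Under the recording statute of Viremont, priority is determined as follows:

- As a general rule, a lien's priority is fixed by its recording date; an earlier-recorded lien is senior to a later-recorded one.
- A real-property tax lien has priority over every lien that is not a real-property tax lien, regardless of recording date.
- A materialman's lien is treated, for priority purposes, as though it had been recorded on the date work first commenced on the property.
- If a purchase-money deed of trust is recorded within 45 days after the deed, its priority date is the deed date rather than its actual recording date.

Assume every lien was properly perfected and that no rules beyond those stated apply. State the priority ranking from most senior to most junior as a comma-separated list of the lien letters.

Effective dates: A was recorded within the 45-day window, so its effective date is the deed date 19 October 2023; B relates back to 14 June 2023 (work commenced); E relates back to 21 February 2023 (work commenced).
C is a real-property tax lien, so it outranks all other liens regardless of date.
The other liens, earliest effective date first: E (21 February 2023), D (7 April 2023), B (14 June 2023), A (19 October 2023).

C, E, D, B, A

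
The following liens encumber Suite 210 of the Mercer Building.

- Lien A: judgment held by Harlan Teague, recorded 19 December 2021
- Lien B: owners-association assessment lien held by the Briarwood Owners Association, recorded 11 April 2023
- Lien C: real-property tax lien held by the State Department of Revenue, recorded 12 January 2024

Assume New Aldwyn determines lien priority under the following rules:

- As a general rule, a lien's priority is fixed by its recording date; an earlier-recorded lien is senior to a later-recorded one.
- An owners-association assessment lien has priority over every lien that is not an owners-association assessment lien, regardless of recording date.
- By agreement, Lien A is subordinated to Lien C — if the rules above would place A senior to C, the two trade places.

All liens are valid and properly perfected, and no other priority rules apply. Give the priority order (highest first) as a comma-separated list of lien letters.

As an owners-association assessment lien, B is senior to every other lien.
Remaining liens by effective date: A (19 December 2021), C (12 January 2024).
The subordination applies — A was senior to C — so A and C swap.

B, C, A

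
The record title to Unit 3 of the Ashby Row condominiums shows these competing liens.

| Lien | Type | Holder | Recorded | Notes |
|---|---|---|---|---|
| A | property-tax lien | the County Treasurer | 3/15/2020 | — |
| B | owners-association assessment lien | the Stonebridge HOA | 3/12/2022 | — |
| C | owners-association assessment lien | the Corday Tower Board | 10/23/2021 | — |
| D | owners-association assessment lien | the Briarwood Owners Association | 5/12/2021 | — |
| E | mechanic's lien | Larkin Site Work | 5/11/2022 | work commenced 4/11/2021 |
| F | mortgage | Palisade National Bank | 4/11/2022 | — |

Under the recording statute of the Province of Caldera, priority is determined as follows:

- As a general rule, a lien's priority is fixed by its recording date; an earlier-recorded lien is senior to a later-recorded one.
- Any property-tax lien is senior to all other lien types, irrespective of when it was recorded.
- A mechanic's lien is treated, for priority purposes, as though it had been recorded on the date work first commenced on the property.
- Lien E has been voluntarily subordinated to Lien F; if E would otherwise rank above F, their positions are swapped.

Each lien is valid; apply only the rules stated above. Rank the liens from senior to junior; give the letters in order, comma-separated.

A, F, D, C, B, E

Effective dates after the stated exceptions: E's effective date is 4/11/2021, when work began.
A, as a property-tax lien, has superpriority and ranks first.
Remaining liens by effective date: E (4/11/2021), D (5/12/2021), C (10/23/2021), B (3/12/2022), F (4/11/2022).
E would otherwise be senior to F, so under the subordination agreement E and F exchange positions.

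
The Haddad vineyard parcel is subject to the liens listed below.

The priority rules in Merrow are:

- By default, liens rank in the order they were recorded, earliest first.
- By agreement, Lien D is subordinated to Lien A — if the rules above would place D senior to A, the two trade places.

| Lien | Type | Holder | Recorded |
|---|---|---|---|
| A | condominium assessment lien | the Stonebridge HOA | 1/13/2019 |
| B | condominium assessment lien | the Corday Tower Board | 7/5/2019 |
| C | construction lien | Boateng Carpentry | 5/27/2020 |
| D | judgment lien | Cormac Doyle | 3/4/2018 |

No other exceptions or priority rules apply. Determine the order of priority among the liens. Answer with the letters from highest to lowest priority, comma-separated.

A, D, B, C

Sorted by effective date: D (3/4/2018), A (1/13/2019), B (7/5/2019), C (5/27/2020).
The subordination applies — D was senior to A — so D and A swap.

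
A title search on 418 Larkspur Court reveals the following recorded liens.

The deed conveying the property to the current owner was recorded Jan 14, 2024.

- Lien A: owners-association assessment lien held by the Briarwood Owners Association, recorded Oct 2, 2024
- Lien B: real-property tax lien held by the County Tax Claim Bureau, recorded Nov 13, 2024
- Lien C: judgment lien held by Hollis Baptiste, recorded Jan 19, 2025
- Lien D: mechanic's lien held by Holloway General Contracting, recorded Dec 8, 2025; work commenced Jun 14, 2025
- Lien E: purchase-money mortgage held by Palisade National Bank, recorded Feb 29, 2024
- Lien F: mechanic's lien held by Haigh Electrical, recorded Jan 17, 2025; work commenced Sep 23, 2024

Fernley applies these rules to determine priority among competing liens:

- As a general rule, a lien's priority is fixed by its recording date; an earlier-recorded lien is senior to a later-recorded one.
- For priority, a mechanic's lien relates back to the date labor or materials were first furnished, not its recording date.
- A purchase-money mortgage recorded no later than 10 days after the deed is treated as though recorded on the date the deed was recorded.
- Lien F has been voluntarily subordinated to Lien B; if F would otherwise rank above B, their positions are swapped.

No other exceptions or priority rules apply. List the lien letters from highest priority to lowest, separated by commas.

Effective dates: D is treated as recorded Jun 14, 2025, the work-commencement date; E missed the 10-day window (46 days after the deed), so its recording date stands; F relates back to Sep 23, 2024 (work commenced).
Sorted by effective date: E (Feb 29, 2024), F (Sep 23, 2024), A (Oct 2, 2024), B (Nov 13, 2024), C (Jan 19, 2025), D (Jun 14, 2025).
F is senior to B before the subordination, so the two trade places.

E, B, A, F, C, D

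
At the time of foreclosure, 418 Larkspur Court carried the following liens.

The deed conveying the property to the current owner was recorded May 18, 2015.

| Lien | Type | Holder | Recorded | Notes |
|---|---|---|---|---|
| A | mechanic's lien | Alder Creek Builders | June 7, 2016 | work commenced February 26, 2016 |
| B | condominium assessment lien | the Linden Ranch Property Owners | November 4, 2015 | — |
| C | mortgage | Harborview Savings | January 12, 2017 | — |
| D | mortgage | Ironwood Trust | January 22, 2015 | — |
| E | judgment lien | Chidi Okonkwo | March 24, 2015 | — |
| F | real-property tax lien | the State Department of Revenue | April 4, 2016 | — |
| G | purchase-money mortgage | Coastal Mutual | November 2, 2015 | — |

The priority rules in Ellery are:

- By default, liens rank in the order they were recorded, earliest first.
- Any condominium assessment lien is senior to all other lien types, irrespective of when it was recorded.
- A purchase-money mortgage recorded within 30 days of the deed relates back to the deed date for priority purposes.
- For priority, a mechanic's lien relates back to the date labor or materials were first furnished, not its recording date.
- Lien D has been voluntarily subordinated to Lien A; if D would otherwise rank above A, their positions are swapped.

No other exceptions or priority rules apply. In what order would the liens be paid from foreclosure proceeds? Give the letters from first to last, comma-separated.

B, A, E, G, D, F, C

Adjusting effective dates: A's effective date is February 26, 2016, when work began; G was recorded 168 days after the deed — beyond 30 days — so no relation-back applies.
B, as a condominium assessment lien, has superpriority and ranks first.
The other liens, earliest effective date first: D (January 22, 2015), E (March 24, 2015), G (November 2, 2015), A (February 26, 2016), F (April 4, 2016), C (January 12, 2017).
The subordination applies — D was senior to A — so D and A swap.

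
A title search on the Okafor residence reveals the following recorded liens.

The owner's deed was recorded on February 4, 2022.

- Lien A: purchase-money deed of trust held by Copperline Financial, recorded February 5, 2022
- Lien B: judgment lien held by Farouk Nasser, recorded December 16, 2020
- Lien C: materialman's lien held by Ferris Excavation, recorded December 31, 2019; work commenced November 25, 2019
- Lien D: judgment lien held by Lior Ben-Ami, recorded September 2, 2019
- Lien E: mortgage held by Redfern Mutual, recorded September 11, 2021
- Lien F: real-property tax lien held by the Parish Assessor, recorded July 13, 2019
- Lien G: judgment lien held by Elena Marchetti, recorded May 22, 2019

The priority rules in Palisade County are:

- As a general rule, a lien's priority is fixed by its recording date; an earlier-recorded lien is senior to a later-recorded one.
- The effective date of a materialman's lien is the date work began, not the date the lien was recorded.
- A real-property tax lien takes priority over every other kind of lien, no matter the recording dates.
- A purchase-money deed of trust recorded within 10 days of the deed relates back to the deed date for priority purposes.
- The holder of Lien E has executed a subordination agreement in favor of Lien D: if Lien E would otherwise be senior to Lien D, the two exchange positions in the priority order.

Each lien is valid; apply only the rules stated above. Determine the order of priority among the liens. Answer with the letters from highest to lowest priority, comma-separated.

Adjusting effective dates: A relates back to the deed date February 4, 2022; C relates back to November 25, 2019 (work commenced).
F, as a real-property tax lien, has superpriority and ranks first.
Among the remaining liens, by effective date: G (May 22, 2019), D (September 2, 2019), C (November 25, 2019), B (December 16, 2020), E (September 11, 2021), A (February 4, 2022).
Since E is not senior to D, the subordination leaves the order unchanged.

F, G, D, C, B, E, A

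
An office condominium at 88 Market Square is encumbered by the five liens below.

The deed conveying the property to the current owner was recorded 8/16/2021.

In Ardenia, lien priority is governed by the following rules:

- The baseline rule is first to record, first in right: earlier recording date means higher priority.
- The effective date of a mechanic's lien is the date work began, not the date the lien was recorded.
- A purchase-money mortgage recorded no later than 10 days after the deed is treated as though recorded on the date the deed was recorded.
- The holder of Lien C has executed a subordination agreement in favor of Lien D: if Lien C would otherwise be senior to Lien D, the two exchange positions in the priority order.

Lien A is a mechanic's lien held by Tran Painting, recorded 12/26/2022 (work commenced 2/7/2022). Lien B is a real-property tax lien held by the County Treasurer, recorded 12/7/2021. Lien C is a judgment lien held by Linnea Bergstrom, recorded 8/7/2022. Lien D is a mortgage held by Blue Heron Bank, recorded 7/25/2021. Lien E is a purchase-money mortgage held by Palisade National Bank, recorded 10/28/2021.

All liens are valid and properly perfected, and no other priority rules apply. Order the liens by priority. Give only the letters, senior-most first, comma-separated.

Effective dates after the stated exceptions: A relates back to 2/7/2022 (work commenced); E was recorded 73 days after the deed — beyond 10 days — so no relation-back applies.
By effective date: D (7/25/2021), E (10/28/2021), B (12/7/2021), A (2/7/2022), C (8/7/2022).
C is already junior to D, so the subordination agreement changes nothing.

D, E, B, A, C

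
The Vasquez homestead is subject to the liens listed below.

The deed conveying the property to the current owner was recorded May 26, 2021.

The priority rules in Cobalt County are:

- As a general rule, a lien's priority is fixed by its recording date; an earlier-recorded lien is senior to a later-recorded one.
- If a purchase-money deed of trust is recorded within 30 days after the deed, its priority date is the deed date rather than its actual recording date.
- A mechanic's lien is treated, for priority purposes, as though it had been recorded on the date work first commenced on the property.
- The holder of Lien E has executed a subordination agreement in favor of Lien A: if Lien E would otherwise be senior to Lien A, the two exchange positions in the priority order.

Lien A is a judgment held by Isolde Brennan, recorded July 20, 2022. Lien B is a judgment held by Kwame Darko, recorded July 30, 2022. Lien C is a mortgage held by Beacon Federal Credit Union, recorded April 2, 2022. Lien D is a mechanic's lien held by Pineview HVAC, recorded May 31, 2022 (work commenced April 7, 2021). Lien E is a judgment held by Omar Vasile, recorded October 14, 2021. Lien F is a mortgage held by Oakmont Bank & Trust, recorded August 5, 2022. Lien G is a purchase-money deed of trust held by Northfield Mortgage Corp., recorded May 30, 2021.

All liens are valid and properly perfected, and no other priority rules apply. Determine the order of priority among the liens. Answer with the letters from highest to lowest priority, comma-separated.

D, G, A, C, E, B, F

Effective dates: D's effective date is April 7, 2021, when work began; G's effective date is the deed date, May 26, 2021.
Ordering by effective date: D (April 7, 2021), G (May 26, 2021), E (October 14, 2021), C (April 2, 2022), A (July 20, 2022), B (July 30, 2022), F (August 5, 2022).
E would otherwise be senior to A, so under the subordination agreement E and A exchange positions.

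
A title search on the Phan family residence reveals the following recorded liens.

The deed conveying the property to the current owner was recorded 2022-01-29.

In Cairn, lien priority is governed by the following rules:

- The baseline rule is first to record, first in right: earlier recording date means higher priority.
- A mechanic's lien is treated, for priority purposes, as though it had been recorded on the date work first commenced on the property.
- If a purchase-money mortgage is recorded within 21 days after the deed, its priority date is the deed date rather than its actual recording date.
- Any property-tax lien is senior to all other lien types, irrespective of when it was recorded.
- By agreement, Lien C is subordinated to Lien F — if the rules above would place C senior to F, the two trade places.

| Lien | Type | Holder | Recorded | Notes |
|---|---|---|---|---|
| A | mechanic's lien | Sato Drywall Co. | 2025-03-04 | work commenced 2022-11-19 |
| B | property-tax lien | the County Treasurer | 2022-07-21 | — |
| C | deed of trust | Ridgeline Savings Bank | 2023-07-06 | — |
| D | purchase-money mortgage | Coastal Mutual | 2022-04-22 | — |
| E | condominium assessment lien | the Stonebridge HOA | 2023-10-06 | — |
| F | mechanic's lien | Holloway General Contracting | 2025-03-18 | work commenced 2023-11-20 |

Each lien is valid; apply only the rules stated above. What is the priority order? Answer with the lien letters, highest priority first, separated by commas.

B, D, A, F, E, C

Effective dates after the stated exceptions: A's effective date is 2022-11-19, when work began; D missed the 21-day window (83 days after the deed), so its recording date stands; F's effective date is 2023-11-20, when work began.
B, as a property-tax lien, has superpriority and ranks first.
Remaining liens by effective date: D (2022-04-22), A (2022-11-19), C (2023-07-06), E (2023-10-06), F (2023-11-20).
Because C would otherwise rank above F, the subordination swaps them.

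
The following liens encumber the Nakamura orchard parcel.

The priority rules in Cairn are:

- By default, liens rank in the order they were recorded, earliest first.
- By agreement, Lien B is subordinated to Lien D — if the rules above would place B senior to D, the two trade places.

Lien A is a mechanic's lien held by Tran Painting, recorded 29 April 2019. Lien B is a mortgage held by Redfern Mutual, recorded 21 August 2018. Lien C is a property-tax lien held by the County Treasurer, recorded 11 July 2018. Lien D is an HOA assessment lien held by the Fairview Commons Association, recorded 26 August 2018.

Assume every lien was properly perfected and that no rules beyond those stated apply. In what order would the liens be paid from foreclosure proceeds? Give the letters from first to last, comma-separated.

C, D, B, A

By effective date, earliest first: C (11 July 2018), B (21 August 2018), D (26 August 2018), A (29 April 2019).
Because B would otherwise rank above D, the subordination swaps them.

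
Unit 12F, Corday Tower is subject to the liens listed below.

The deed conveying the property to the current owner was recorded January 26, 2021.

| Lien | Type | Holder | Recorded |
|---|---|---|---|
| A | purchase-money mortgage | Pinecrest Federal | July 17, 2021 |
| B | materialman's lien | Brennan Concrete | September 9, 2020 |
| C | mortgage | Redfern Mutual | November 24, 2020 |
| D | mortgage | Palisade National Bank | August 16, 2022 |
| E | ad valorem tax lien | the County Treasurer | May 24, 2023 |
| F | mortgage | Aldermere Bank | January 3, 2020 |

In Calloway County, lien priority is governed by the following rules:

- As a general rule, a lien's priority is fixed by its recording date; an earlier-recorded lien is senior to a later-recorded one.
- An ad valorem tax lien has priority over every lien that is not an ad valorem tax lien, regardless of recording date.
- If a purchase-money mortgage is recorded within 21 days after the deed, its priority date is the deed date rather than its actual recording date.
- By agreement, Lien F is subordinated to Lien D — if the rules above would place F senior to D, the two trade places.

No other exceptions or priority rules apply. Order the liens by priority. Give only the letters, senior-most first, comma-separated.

Effective dates after the stated exceptions: A was recorded 172 days after the deed — beyond 21 days — so no relation-back applies.
As an ad valorem tax lien, E is senior to every other lien.
Remaining liens by effective date: F (January 3, 2020), B (September 9, 2020), C (November 24, 2020), A (July 17, 2021), D (August 16, 2022).
F would otherwise be senior to D, so under the subordination agreement F and D exchange positions.

E, D, B, C, A, F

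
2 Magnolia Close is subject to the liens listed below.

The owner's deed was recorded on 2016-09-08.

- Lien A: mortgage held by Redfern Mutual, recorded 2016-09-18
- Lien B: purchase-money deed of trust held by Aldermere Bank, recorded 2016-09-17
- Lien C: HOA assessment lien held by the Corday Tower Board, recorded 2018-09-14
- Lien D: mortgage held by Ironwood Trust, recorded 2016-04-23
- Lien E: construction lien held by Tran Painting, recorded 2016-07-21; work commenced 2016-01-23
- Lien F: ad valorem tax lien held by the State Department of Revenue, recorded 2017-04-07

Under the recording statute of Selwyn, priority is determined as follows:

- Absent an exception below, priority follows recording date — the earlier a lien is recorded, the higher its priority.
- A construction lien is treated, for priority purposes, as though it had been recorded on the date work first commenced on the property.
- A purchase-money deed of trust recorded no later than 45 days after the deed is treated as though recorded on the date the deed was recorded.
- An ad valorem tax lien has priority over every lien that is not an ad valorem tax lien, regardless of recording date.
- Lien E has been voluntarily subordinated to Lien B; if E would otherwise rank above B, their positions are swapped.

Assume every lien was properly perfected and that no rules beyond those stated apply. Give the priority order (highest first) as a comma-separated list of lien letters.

F, B, D, E, A, C

Effective dates: B was recorded within the 45-day window, so its effective date is the deed date 2016-09-08; E's effective date is 2016-01-23, when work began.
As an ad valorem tax lien, F is senior to every other lien.
Ordering the rest by effective date: E (2016-01-23), D (2016-04-23), B (2016-09-08), A (2016-09-18), C (2018-09-14).
E would otherwise be senior to B, so under the subordination agreement E and B exchange positions.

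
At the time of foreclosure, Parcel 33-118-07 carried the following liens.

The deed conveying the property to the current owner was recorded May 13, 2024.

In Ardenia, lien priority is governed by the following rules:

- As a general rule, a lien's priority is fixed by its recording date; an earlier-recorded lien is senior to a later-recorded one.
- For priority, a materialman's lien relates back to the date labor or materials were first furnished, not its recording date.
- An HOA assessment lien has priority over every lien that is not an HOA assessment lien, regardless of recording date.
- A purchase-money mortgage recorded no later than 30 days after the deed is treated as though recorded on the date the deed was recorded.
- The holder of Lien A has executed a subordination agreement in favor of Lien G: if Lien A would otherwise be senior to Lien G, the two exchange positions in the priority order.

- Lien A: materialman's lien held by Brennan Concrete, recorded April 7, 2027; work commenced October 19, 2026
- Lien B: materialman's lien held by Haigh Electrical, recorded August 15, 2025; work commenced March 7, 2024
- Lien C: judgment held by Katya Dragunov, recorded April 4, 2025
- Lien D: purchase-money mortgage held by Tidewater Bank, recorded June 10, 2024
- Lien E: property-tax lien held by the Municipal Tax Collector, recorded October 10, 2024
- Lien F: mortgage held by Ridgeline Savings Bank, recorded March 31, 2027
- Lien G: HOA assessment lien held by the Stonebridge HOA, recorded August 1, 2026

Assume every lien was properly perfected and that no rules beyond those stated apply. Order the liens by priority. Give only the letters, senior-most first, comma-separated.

G, B, D, E, C, A, F

Effective dates after the stated exceptions: A is treated as recorded October 19, 2026, the work-commencement date; B relates back to March 7, 2024 (work commenced); D's effective date is the deed date, May 13, 2024.
G, as an HOA assessment lien, has superpriority and ranks first.
Remaining liens by effective date: B (March 7, 2024), D (May 13, 2024), E (October 10, 2024), C (April 4, 2025), A (October 19, 2026), F (March 31, 2027).
A is already junior to G, so the subordination agreement changes nothing.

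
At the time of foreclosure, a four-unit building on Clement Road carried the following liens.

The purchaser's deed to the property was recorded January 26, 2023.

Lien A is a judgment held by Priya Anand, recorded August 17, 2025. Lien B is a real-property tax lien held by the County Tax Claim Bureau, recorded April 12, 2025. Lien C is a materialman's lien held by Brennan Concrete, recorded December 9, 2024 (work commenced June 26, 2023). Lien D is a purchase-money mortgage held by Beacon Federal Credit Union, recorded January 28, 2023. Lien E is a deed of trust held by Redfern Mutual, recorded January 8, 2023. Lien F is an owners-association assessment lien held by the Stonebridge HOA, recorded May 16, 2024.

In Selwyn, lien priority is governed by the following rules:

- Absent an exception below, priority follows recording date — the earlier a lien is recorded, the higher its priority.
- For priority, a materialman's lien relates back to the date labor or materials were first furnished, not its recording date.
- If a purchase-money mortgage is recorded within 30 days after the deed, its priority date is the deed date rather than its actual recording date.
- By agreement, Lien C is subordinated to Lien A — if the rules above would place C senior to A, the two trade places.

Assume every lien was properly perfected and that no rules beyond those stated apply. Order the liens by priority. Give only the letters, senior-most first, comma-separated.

Effective dates: C relates back to June 26, 2023 (work commenced); D was recorded within the 30-day window, so its effective date is the deed date January 26, 2023.
By effective date, earliest first: E (January 8, 2023), D (January 26, 2023), C (June 26, 2023), F (May 16, 2024), B (April 12, 2025), A (August 17, 2025).
C is senior to A before the subordination, so the two trade places.

E, D, A, F, B, C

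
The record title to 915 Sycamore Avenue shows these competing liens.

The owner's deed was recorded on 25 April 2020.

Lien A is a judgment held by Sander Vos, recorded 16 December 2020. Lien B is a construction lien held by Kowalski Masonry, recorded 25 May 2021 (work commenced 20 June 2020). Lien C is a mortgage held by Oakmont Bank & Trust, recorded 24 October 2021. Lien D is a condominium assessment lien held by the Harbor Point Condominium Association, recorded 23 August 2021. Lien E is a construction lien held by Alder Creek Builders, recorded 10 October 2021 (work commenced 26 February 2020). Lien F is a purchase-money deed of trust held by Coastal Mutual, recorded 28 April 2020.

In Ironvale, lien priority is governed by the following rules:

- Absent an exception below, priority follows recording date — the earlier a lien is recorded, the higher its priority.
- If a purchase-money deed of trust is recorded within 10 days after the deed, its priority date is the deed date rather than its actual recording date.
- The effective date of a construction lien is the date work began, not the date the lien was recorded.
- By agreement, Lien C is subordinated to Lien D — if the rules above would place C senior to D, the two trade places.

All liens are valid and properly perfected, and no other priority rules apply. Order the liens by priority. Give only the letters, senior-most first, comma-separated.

E, F, B, A, D, C

Effective dates after the stated exceptions: B's effective date is 20 June 2020, when work began; E's effective date is 26 February 2020, when work began; F relates back to the deed date 25 April 2020.
By effective date: E (26 February 2020), F (25 April 2020), B (20 June 2020), A (16 December 2020), D (23 August 2021), C (24 October 2021).
C already ranks below D; the subordination has no effect.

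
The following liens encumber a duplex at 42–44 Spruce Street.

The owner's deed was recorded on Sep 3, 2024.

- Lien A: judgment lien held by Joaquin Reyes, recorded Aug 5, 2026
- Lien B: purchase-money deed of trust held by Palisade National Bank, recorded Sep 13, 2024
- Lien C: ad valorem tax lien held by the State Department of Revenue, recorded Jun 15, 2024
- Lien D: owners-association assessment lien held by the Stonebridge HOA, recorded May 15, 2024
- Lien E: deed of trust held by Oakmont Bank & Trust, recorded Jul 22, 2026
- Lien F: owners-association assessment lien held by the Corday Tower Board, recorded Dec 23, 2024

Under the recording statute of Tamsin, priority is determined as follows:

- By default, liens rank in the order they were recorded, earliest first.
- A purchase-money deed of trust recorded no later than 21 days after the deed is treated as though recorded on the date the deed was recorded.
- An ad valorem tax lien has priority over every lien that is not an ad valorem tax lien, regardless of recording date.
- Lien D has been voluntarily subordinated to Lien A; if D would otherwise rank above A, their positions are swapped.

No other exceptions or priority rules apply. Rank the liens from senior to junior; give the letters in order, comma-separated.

First, effective dates: B was recorded within the 21-day window, so its effective date is the deed date Sep 3, 2024.
C, as an ad valorem tax lien, has superpriority and ranks first.
Among the remaining liens, by effective date: D (May 15, 2024), B (Sep 3, 2024), F (Dec 23, 2024), E (Jul 22, 2026), A (Aug 5, 2026).
Because D would otherwise rank above A, the subordination swaps them.

C, A, B, F, E, D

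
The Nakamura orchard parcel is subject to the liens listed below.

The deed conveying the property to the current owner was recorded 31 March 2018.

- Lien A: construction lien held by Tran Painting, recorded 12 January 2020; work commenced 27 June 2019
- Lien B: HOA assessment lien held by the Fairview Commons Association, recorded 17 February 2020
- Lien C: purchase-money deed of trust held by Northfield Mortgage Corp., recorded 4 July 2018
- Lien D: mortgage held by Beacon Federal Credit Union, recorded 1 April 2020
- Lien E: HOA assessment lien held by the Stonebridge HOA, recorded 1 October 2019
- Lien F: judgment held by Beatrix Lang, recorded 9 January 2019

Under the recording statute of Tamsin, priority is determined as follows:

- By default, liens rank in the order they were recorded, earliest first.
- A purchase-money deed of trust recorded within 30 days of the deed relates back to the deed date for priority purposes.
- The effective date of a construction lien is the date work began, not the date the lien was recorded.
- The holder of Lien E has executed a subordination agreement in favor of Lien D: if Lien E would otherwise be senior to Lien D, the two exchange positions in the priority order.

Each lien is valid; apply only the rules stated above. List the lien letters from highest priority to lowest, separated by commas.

Adjusting effective dates: A is treated as recorded 27 June 2019, the work-commencement date; C missed the 30-day window (95 days after the deed), so its recording date stands.
By effective date: C (4 July 2018), F (9 January 2019), A (27 June 2019), E (1 October 2019), B (17 February 2020), D (1 April 2020).
Because E would otherwise rank above D, the subordination swaps them.

C, F, A, D, B, E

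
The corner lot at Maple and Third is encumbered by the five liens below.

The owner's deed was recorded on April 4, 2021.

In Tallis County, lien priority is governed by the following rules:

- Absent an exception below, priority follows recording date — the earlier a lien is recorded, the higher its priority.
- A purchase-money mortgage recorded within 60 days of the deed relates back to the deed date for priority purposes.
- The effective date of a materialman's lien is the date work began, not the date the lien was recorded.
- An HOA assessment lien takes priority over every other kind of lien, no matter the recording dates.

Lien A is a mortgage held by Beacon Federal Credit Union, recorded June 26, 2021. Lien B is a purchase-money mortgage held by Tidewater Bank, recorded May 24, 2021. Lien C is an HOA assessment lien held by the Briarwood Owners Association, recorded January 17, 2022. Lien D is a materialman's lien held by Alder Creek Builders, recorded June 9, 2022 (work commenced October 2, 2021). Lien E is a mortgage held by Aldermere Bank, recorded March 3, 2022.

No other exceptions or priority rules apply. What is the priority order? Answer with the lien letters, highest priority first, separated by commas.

C, B, A, D, E

First, effective dates: B's effective date is the deed date, April 4, 2021; D is treated as recorded October 2, 2021, the work-commencement date.
C is an HOA assessment lien and takes priority over every other lien.
Ordering the rest by effective date: B (April 4, 2021), A (June 26, 2021), D (October 2, 2021), E (March 3, 2022).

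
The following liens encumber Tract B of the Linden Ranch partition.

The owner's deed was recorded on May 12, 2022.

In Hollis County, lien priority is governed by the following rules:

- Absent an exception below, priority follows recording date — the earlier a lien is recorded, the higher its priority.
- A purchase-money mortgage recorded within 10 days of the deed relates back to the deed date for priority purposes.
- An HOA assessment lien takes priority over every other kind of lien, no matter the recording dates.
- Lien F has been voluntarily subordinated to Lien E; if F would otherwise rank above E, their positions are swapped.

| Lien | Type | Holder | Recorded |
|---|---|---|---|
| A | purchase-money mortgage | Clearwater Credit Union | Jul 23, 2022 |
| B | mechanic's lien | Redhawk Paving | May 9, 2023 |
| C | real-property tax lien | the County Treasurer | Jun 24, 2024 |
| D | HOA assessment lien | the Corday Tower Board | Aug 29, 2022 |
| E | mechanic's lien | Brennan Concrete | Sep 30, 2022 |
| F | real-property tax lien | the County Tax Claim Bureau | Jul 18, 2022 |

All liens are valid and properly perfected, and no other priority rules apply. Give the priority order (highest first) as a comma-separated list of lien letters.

D, E, A, F, B, C

Effective dates: A missed the 10-day window (72 days after the deed), so its recording date stands.
D is an HOA assessment lien and takes priority over every other lien.
The other liens, earliest effective date first: F (Jul 18, 2022), A (Jul 23, 2022), E (Sep 30, 2022), B (May 9, 2023), C (Jun 24, 2024).
The subordination applies — F was senior to E — so F and E swap.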